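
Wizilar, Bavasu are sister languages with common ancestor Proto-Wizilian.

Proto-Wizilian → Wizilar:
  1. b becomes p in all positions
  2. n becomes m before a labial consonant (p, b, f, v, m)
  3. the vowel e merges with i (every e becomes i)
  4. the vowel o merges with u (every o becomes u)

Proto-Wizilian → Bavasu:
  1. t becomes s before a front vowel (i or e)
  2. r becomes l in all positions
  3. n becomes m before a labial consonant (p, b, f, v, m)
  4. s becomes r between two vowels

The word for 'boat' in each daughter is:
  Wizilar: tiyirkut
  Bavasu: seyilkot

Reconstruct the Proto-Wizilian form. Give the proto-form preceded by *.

Position 2: Wizilar has i, Bavasu has e. Bavasu preserves e here (none of its changes turn any other segment into e), so the proto-segment is *e.
Position 7: Wizilar has u, Bavasu has o. Bavasu preserves o here (none of its changes turn any other segment into o), so the proto-segment is *o.
Position 5: Wizilar has r, Bavasu has l. Wizilar preserves r here (none of its changes turn any other segment into r), so the proto-segment is *r.
Continuing position by position gives *teyirkot; check it forward:
Wizilar: *teyirkot
  teyirkot (rule 1 does not apply)
  teyirkot (rule 2 does not apply)
  teyirkot → tiyirkot   [vowel merger]
  tiyirkot → tiyirkut   [vowel merger]
  giving Wizilar tiyirkut.
Bavasu: start from *teyirkot.
  rule 1 (palatalisation): teyirkot → seyirkot
  rule 2 (unconditioned shift): seyirkot → seyilkot
  rule 3: no change — seyilkot
  rule 4: no change — seyilkot
  ⇒ Bavasu seyilkot
*teyirkot is the unique common source.

*teyirkot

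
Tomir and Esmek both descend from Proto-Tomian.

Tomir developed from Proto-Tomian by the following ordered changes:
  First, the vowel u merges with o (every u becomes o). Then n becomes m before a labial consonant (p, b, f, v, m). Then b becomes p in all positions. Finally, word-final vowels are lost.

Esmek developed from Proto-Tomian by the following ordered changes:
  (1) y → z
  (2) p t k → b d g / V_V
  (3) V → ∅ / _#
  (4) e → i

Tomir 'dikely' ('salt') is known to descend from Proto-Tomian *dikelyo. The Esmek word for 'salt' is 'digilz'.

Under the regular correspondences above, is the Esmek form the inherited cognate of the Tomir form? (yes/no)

Derive the expected Esmek reflex of *dikelyo:
Esmek: start from *dikelyo.
  rule 1 (unconditioned shift): dikelyo → dikelzo
  rule 2 (intervocalic voicing): dikelzo → digelzo
  rule 3 (apocope): digelzo → digelz
  rule 4 (vowel merger): digelz → digilz
  ⇒ Esmek digilz
Esmek 'digilz' matches the regular reflex exactly, so the pair is cognate.

yes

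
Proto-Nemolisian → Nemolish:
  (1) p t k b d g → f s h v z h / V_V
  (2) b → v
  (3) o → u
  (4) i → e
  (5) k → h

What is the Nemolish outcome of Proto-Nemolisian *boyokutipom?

Nemolish: *boyokutipom
  boyokutipom → boyohusifom   [intervocalic lenition]
  boyohusifom → voyohusifom   [unconditioned shift]
  voyohusifom → vuyuhusifum   [vowel merger]
  vuyuhusifum → vuyuhusefum   [vowel merger]
  vuyuhusefum (rule 5 does not apply)
  giving Nemolish vuyuhusefum.

vuyuhusefum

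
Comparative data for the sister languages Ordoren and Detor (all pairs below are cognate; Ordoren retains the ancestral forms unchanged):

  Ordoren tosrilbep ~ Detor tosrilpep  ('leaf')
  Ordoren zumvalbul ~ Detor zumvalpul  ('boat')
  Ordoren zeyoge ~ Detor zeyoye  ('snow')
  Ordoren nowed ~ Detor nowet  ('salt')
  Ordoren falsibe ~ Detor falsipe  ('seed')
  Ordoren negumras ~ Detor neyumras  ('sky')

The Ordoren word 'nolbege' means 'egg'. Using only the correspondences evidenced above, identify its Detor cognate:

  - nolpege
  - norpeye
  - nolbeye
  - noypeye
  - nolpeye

nolpeye

tosrilbep ~ tosrilpep — Ordoren b corresponds to Detor p after a consonant, before a front vowel.
zeyoge ~ zeyoye — Ordoren g corresponds to Detor y between vowels (before a front vowel).
Applying these to Ordoren 'nolbege':
  nolbege → nolpege   (b→p after a consonant, before a front vowel)
  nolpege → nolpeye   (g→y between vowels (before a front vowel))
So the Detor cognate is 'nolpeye'.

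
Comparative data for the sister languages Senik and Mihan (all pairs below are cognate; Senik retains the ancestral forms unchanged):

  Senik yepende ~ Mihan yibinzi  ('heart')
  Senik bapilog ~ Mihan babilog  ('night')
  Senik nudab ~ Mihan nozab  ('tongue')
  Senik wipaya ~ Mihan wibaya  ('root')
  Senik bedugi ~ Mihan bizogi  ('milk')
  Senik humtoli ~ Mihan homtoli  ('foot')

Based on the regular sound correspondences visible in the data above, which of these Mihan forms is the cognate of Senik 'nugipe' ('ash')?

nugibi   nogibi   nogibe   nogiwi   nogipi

nudab ~ nozab, bedugi ~ bizogi — Senik u corresponds to Mihan o after a consonant, before a consonant other than r, m, n, p, b, f, v.
yepende ~ yibinzi — Senik p corresponds to Mihan b between vowels (before a front vowel).
yepende ~ yibinzi — Senik e corresponds to Mihan i word-finally.
Applying these to Senik 'nugipe':
  nugipe → nogipe   (u→o after a consonant, before a consonant other than r, m, n, p, b, f, v)
  nogipe → nogibe   (p→b between vowels (before a front vowel))
  nogibe → nogibi   (e→i word-finally)
So the Mihan cognate is 'nogibi'.

nogibi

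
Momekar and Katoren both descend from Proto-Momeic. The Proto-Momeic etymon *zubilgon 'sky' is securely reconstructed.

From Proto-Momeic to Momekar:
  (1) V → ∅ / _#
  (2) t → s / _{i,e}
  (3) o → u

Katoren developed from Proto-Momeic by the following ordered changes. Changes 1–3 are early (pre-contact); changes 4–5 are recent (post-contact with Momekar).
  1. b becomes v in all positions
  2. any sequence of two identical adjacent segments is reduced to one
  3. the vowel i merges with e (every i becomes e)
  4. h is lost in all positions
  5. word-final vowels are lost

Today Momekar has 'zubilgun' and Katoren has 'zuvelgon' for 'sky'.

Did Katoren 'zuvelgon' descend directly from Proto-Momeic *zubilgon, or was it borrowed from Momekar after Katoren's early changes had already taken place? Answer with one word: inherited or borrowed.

If inherited, *zubilgon would pass through all of Katoren's changes:
Katoren: *zubilgon
  zubilgon → zuvilgon   [unconditioned shift]
  zuvilgon (rule 2 does not apply)
  zuvilgon → zuvelgon   [vowel merger]
  zuvelgon (rule 4 does not apply)
  zuvelgon (rule 5 does not apply)
  giving Katoren zuvelgon.
If borrowed from Momekar 'zubilgun' after the early changes, it would undergo only the recent ones:
  rule 4 (h-loss): no change (zubilgun)
  rule 5 (apocope): no change (zubilgun)
  ⇒ as a loan: zubilgun
Katoren 'zuvelgon' matches the inherited outcome exactly, so it is an inherited cognate, not a loan.

inherited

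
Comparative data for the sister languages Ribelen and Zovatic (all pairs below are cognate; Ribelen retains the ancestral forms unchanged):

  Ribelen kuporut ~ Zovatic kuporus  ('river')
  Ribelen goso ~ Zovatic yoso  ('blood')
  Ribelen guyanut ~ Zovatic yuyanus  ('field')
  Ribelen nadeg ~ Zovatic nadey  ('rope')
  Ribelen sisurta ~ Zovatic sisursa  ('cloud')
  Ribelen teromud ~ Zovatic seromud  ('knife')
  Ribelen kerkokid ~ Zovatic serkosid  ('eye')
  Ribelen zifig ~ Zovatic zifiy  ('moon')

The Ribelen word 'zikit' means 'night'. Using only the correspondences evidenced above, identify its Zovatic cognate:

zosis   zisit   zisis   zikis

kerkokid ~ serkosid — Ribelen k corresponds to Zovatic s between vowels (before a front vowel).
kuporut ~ kuporus, guyanut ~ yuyanus — Ribelen t corresponds to Zovatic s word-finally.
Applying these to Ribelen 'zikit':
  zikit → zisit   (k→s between vowels (before a front vowel))
  zisit → zisis   (t→s word-finally)
So the Zovatic cognate is 'zisis'.

zisis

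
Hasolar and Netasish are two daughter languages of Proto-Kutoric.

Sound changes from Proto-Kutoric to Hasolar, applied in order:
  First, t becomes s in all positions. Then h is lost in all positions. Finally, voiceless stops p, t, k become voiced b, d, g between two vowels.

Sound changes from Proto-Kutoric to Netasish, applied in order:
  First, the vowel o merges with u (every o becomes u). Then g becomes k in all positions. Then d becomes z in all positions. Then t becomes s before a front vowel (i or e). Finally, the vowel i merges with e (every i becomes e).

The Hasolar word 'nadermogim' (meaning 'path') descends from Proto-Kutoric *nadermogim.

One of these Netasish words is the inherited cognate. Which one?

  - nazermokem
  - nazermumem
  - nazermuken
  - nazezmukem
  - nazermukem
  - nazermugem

nazermukem

Netasish: *nadermogim > nadermugim > nadermukim > nazermukim > nazermukem  (by vowel merger, unconditioned shift, unconditioned shift, vowel merger)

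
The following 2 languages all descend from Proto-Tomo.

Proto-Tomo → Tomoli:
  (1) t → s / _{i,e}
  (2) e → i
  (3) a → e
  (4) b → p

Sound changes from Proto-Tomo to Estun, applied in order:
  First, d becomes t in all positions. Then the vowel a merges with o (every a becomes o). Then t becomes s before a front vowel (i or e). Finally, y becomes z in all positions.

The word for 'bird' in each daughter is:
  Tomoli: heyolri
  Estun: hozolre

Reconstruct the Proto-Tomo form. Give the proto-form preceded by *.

Position 7: Tomoli has i, Estun has e. Estun preserves e here (none of its changes turn any other segment into e), so the proto-segment is *e.
Position 3: Tomoli has y, Estun has z. Tomoli preserves y here (none of its changes turn any other segment into y), so the proto-segment is *y.
Continuing position by position gives *hayolre; check it forward:
Tomoli: *hayolre > hayolri > heyolri  (by vowel merger, vowel merger)
Estun: start from *hayolre.
  rule 1: no change — hayolre
  rule 2 (vowel merger): hayolre → hoyolre
  rule 3: no change — hoyolre
  rule 4 (unconditioned shift): hoyolre → hozolre
  ⇒ Estun hozolre
No other proto-form is consistent with every reflex, so the reconstruction is *hayolre.

*hayolre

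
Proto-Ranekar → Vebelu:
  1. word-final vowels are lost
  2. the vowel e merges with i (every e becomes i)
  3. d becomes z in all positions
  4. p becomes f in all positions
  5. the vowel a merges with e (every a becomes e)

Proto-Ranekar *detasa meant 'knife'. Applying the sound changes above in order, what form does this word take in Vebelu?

Vebelu: *detasa
  detasa → detas   [apocope]
  detas → ditas   [vowel merger]
  ditas → zitas   [unconditioned shift]
  zitas (rule 4 does not apply)
  zitas → zites   [vowel merger]
  giving Vebelu zites.

zites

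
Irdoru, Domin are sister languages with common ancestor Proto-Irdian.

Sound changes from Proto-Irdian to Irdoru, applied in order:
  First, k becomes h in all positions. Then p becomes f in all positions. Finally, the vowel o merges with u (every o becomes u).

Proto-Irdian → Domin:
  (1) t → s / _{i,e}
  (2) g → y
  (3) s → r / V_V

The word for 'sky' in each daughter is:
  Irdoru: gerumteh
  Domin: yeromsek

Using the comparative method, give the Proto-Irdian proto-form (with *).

Position 8: Irdoru has h, Domin has k. Domin preserves k here (none of its changes turn any other segment into k), so the proto-segment is *k.
Position 6: Irdoru has t, Domin has s. Irdoru preserves t here (none of its changes turn any other segment into t), so the proto-segment is *t.
Continuing position by position gives *geromtek; check it forward:
Irdoru: *geromtek > geromteh > gerumteh  (by unconditioned shift, vowel merger)
Domin: *geromtek
  geromtek → geromsek   [palatalisation]
  geromsek → yeromsek   [unconditioned shift]
  yeromsek (rule 3 does not apply)
  giving Domin yeromsek.
No other proto-form is consistent with every reflex, so the reconstruction is *geromtek.

*geromtek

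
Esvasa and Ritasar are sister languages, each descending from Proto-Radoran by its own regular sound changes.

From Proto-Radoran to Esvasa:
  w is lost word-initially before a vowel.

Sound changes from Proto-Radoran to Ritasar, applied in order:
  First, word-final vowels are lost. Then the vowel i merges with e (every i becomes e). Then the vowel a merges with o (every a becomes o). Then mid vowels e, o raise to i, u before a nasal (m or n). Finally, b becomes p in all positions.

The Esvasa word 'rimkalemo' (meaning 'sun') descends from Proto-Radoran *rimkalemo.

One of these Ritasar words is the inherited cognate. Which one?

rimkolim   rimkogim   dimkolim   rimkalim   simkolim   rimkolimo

Ritasar: *rimkalemo > rimkalem > remkalem > remkolem > rimkolim  (by apocope, vowel merger, vowel merger, pre-nasal raising)
Only 'rimkolim' matches the regular Ritasar development of *rimkalemo.

rimkolim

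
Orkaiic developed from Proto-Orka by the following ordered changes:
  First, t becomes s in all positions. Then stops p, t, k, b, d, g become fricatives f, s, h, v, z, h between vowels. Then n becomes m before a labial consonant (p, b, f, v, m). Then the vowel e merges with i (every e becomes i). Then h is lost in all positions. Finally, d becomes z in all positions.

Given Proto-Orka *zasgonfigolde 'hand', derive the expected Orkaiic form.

zasgomfiolzi

Orkaiic: *zasgonfigolde
  zasgonfigolde (rule 1 does not apply)
  zasgonfigolde → zasgonfiholde   [intervocalic lenition]
  zasgonfiholde → zasgomfiholde   [nasal place assimilation]
  zasgomfiholde → zasgomfiholdi   [vowel merger]
  zasgomfiholdi → zasgomfioldi   [h-loss]
  zasgomfioldi → zasgomfiolzi   [unconditioned shift]
  giving Orkaiic zasgomfiolzi.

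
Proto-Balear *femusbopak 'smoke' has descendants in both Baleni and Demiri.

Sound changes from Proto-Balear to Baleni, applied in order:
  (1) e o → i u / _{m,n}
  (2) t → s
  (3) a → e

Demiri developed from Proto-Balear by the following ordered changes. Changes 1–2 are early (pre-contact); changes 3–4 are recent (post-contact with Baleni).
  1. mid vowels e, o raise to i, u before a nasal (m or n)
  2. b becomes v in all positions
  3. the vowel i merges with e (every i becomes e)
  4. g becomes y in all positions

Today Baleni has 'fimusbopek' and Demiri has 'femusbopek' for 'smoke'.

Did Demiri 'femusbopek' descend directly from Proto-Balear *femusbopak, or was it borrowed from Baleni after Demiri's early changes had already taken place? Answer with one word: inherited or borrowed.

borrowed

If inherited, *femusbopak would pass through all of Demiri's changes:
Demiri: *femusbopak > fimusbopak > fimusvopak > femusvopak  (by pre-nasal raising, unconditioned shift, vowel merger)
If borrowed from Baleni 'fimusbopek' after the early changes, it would undergo only the recent ones:
  rule 3 (vowel merger): fimusbopek → femusbopek
  rule 4 (unconditioned shift): no change (femusbopek)
  ⇒ as a loan: femusbopek
Demiri 'femusbopek' matches the loan outcome 'femusbopek', not the inherited 'femusvopak' — it skipped the early Demiri changes, so it was borrowed from Baleni.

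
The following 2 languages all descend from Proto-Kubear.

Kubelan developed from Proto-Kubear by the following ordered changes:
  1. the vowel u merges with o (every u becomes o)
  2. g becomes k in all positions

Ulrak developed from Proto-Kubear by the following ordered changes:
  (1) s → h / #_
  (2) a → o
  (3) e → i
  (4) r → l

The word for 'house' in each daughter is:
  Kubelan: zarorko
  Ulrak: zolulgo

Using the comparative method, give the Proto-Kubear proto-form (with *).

*zarurgo

Position 2: Kubelan has a, Ulrak has o. Kubelan preserves a here (none of its changes turn any other segment into a), so the proto-segment is *a.
Position 6: Kubelan has k, Ulrak has g. Ulrak preserves g here (none of its changes turn any other segment into g), so the proto-segment is *g.
This points to *zarurgo. Verify forward in each daughter:
Kubelan: *zarurgo > zarorgo > zarorko  (by vowel merger, unconditioned shift)
Ulrak: *zarurgo > zorurgo > zolulgo  (by vowel merger, unconditioned shift)
No other proto-form is consistent with every reflex, so the reconstruction is *zarurgo.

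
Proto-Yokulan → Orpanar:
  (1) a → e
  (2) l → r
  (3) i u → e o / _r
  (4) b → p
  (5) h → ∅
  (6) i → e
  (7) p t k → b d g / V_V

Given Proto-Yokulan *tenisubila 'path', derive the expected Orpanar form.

tenesubere

Orpanar: start from *tenisubila.
  rule 1 (vowel merger): tenisubila → tenisubile
  rule 2 (unconditioned shift): tenisubile → tenisubire
  rule 3 (pre-rhotic lowering): tenisubire → tenisubere
  rule 4 (unconditioned shift): tenisubere → tenisupere
  rule 5: no change — tenisupere
  rule 6 (vowel merger): tenisupere → tenesupere
  rule 7 (intervocalic voicing): tenesupere → tenesubere
  ⇒ Orpanar tenesubere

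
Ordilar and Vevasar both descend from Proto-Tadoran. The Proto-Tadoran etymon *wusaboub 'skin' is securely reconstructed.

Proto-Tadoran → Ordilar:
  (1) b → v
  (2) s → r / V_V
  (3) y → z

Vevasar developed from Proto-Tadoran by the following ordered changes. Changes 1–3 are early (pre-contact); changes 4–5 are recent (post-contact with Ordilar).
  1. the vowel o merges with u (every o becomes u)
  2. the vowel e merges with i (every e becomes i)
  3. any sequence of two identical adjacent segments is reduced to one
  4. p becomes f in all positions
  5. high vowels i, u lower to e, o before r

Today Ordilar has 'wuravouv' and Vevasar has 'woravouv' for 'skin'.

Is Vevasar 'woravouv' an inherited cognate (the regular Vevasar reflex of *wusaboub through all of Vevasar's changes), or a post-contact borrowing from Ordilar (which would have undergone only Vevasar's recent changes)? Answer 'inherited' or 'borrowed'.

borrowed

If inherited, *wusaboub would pass through all of Vevasar's changes:
Vevasar: *wusaboub > wusabuub > wusabub  (by vowel merger, degemination)
If borrowed from Ordilar 'wuravouv' after the early changes, it would undergo only the recent ones:
  rule 4 (unconditioned shift): no change (wuravouv)
  rule 5 (pre-rhotic lowering): wuravouv → woravouv
  ⇒ as a loan: woravouv
Vevasar 'woravouv' matches the loan outcome 'woravouv', not the inherited 'wusabub' — it skipped the early Vevasar changes, so it was borrowed from Ordilar.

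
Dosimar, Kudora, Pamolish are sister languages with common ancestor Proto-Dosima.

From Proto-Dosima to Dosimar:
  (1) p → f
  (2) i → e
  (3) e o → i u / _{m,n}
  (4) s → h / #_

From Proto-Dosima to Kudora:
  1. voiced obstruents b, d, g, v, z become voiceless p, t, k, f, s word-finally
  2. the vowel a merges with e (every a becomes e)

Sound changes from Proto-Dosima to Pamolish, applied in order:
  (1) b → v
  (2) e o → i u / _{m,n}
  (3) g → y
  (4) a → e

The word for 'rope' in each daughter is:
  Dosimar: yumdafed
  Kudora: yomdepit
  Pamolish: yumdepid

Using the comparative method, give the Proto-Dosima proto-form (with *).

Position 6: Dosimar has f, Kudora has p, Pamolish has p. Pamolish preserves p here (none of its changes turn any other segment into p), so the proto-segment is *p.
Position 5: Dosimar has a, Kudora has e, Pamolish has e. Dosimar preserves a here (none of its changes turn any other segment into a), so the proto-segment is *a.
Position 7: Dosimar has e, Kudora has i, Pamolish has i. Kudora preserves i here (none of its changes turn any other segment into i), so the proto-segment is *i.
Verify the candidate proto-form against each daughter:
Dosimar: *yomdapid > yomdafid > yomdafed > yumdafed  (by unconditioned shift, vowel merger, pre-nasal raising)
Kudora: start from *yomdapid.
  rule 1 (final devoicing): yomdapid → yomdapit
  rule 2 (vowel merger): yomdapit → yomdepit
  ⇒ Kudora yomdepit
Pamolish: *yomdapid
  yomdapid (rule 1 does not apply)
  yomdapid → yumdapid   [pre-nasal raising]
  yumdapid (rule 3 does not apply)
  yumdapid → yumdepid   [vowel merger]
  giving Pamolish yumdepid.
Only *yomdapid yields all of Dosimar yumdafed, Kudora yomdepit, Pamolish yumdepid.

*yomdapid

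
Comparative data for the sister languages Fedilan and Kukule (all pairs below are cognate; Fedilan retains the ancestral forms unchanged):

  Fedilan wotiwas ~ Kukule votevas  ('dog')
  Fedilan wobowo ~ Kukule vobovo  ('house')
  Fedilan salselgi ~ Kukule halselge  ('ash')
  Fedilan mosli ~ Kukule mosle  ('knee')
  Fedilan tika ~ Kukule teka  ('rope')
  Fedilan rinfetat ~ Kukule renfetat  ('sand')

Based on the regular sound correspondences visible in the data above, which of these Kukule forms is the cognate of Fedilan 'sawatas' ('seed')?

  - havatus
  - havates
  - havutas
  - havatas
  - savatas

salselgi ~ halselge — Fedilan s corresponds to Kukule h word-initially before a back vowel.
wotiwas ~ votevas — Fedilan w corresponds to Kukule v between vowels (before a back vowel).
Applying these to Fedilan 'sawatas':
  sawatas → hawatas   (s→h word-initially before a back vowel)
  hawatas → havatas   (w→v between vowels (before a back vowel))
So the Kukule cognate is 'havatas'.

havatas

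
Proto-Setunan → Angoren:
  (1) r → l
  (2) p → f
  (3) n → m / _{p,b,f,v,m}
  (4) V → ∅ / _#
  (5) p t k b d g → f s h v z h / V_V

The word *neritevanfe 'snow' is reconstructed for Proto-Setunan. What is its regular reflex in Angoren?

nelisevamf

Angoren: *neritevanfe
  neritevanfe → nelitevanfe   [unconditioned shift]
  nelitevanfe (rule 2 does not apply)
  nelitevanfe → nelitevamfe   [nasal place assimilation]
  nelitevamfe → nelitevamf   [apocope]
  nelitevamf → nelisevamf   [intervocalic lenition]
  giving Angoren nelisevamf.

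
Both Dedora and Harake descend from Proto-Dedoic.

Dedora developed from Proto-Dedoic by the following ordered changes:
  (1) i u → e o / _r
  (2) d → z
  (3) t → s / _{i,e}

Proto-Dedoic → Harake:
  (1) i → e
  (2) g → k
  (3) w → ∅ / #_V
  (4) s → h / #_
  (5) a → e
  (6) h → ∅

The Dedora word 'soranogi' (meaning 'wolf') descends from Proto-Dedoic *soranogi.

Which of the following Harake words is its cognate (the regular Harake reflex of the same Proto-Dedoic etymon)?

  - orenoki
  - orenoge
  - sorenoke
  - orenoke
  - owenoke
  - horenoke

orenoke

Harake: start from *soranogi.
  rule 1 (vowel merger): soranogi → soranoge
  rule 2 (unconditioned shift): soranoge → soranoke
  rule 3: no change — soranoke
  rule 4 (debuccalisation): soranoke → horanoke
  rule 5 (vowel merger): horanoke → horenoke
  rule 6 (h-loss): horenoke → orenoke
  ⇒ Harake orenoke
The other candidates each miss or misapply at least one Harake change.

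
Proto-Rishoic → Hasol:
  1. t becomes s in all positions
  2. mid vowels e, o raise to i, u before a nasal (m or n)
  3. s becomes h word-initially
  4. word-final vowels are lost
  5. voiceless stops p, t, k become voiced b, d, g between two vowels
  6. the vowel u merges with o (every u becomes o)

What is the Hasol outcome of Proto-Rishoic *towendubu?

Hasol: *towendubu
  towendubu → sowendubu   [unconditioned shift]
  sowendubu → sowindubu   [pre-nasal raising]
  sowindubu → howindubu   [debuccalisation]
  howindubu → howindub   [apocope]
  howindub (rule 5 does not apply)
  howindub → howindob   [vowel merger]
  giving Hasol howindob.

howindob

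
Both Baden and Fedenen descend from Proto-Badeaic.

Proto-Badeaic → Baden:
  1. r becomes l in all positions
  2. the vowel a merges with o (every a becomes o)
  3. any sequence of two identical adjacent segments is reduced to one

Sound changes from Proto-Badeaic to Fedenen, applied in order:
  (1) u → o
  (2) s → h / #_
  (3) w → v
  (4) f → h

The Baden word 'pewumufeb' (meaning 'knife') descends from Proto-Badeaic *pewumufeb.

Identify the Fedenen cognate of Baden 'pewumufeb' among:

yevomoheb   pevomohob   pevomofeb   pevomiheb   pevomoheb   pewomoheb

pevomoheb

Fedenen: start from *pewumufeb.
  rule 1 (vowel merger): pewumufeb → pewomofeb
  rule 2: no change — pewomofeb
  rule 3 (unconditioned shift): pewomofeb → pevomofeb
  rule 4 (unconditioned shift): pevomofeb → pevomoheb
  ⇒ Fedenen pevomoheb
Among the options, 'pevomoheb' alone shows every Fedenen change applied in order.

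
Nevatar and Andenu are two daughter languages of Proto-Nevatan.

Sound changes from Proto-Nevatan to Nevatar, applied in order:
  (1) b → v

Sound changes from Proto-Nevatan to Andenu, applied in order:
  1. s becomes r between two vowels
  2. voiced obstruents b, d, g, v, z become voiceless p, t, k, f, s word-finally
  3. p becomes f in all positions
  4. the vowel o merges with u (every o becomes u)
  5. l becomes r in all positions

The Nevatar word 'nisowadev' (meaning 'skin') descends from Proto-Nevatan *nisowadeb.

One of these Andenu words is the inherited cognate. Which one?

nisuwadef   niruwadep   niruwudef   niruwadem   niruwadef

niruwadef

Andenu: *nisowadeb > nirowadeb > nirowadep > nirowadef > niruwadef  (by rhotacism, final devoicing, unconditioned shift, vowel merger)
The other candidates each miss or misapply at least one Andenu change.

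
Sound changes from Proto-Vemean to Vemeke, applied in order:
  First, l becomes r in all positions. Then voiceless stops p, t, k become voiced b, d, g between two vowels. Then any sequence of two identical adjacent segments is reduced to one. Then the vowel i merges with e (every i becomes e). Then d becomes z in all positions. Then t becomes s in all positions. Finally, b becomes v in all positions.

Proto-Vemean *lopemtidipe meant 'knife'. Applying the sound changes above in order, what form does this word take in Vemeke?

Vemeke: start from *lopemtidipe.
  rule 1 (unconditioned shift): lopemtidipe → ropemtidipe
  rule 2 (intervocalic voicing): ropemtidipe → robemtidibe
  rule 3: no change — robemtidibe
  rule 4 (vowel merger): robemtidibe → robemtedebe
  rule 5 (unconditioned shift): robemtedebe → robemtezebe
  rule 6 (unconditioned shift): robemtezebe → robemsezebe
  rule 7 (unconditioned shift): robemsezebe → rovemsezeve
  ⇒ Vemeke rovemsezeve

rovemsezeve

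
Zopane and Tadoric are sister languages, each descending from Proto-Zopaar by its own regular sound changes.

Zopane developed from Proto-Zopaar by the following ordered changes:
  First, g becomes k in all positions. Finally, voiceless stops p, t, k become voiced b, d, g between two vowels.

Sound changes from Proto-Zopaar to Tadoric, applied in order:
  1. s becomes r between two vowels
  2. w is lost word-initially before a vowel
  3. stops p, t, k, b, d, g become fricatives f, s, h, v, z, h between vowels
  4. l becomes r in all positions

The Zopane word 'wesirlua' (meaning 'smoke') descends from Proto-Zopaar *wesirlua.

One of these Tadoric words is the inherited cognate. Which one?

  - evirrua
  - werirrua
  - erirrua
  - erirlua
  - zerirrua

erirrua

Tadoric: *wesirlua
  wesirlua → werirlua   [rhotacism]
  werirlua → erirlua   [glide loss]
  erirlua (rule 3 does not apply)
  erirlua → erirrua   [unconditioned shift]
  giving Tadoric erirrua.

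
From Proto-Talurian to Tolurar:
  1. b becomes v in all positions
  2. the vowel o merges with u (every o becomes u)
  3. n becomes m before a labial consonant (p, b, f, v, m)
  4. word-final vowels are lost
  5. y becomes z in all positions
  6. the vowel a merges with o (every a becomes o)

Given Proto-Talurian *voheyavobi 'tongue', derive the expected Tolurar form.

Tolurar: *voheyavobi
  voheyavobi → voheyavovi   [unconditioned shift]
  voheyavovi → vuheyavuvi   [vowel merger]
  vuheyavuvi (rule 3 does not apply)
  vuheyavuvi → vuheyavuv   [apocope]
  vuheyavuv → vuhezavuv   [unconditioned shift]
  vuhezavuv → vuhezovuv   [vowel merger]
  giving Tolurar vuhezovuv.

vuhezovuv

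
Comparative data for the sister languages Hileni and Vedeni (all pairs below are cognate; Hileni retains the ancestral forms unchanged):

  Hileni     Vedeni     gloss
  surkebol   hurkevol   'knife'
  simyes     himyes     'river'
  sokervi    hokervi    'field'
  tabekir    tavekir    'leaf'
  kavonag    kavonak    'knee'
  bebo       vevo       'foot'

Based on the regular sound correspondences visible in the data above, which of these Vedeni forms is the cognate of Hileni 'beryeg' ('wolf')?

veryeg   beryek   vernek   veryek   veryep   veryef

bebo ~ vevo — Hileni b corresponds to Vedeni v word-initially before a front vowel.
kavonag ~ kavonak — Hileni g corresponds to Vedeni k word-finally.
Applying these to Hileni 'beryeg':
  beryeg → veryeg   (b→v word-initially before a front vowel)
  veryeg → veryek   (g→k word-finally)
So the Vedeni cognate is 'veryek'.

veryek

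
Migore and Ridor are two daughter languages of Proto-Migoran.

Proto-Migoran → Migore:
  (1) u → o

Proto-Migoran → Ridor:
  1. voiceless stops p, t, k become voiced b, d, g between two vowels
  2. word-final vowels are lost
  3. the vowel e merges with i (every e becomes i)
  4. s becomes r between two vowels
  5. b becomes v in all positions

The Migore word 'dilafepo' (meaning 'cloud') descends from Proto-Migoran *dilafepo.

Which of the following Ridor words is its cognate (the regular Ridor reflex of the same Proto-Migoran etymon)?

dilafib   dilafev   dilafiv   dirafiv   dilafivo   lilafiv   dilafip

dilafiv

Ridor: *dilafepo
  dilafepo → dilafebo   [intervocalic voicing]
  dilafebo → dilafeb   [apocope]
  dilafeb → dilafib   [vowel merger]
  dilafib (rule 4 does not apply)
  dilafib → dilafiv   [unconditioned shift]
  giving Ridor dilafiv.
The other candidates each miss or misapply at least one Ridor change.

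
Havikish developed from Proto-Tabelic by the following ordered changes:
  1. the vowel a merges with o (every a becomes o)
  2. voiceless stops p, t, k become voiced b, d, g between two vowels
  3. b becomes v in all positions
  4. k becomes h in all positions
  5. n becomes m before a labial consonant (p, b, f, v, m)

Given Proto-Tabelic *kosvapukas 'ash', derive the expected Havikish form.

hosvovugos

Havikish: *kosvapukas
  kosvapukas → kosvopukos   [vowel merger]
  kosvopukos → kosvobugos   [intervocalic voicing]
  kosvobugos → kosvovugos   [unconditioned shift]
  kosvovugos → hosvovugos   [unconditioned shift]
  hosvovugos (rule 5 does not apply)
  giving Havikish hosvovugos.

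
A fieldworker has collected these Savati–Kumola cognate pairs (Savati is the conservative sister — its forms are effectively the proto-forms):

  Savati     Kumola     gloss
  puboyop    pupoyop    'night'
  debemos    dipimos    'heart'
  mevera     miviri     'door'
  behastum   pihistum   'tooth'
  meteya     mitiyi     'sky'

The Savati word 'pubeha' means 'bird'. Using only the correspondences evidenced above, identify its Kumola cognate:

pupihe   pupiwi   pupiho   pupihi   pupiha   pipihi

pupihi

debemos ~ dipimos — Savati b corresponds to Kumola p between vowels (before a front vowel).
behastum ~ pihistum, meteya ~ mitiyi — Savati e corresponds to Kumola i after a consonant, before a consonant other than r, m, n, p, b, f, v.
mevera ~ miviri, meteya ~ mitiyi — Savati a corresponds to Kumola i word-finally.
Applying these to Savati 'pubeha':
  pubeha → pupeha   (b→p between vowels (before a front vowel))
  pupeha → pupiha   (e→i after a consonant, before a consonant other than r, m, n, p, b, f, v)
  pupiha → pupihi   (a→i word-finally)
So the Kumola cognate is 'pupihi'.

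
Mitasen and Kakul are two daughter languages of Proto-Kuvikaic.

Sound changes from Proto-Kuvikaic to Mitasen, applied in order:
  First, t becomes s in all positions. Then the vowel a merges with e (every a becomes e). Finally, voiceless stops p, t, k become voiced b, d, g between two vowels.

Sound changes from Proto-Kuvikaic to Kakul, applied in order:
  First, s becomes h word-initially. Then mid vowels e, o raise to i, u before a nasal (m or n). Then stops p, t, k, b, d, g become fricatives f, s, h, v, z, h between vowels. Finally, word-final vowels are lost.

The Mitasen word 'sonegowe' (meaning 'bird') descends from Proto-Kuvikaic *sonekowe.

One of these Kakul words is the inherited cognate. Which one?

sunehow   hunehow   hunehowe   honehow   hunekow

hunehow

Kakul: *sonekowe > honekowe > hunekowe > hunehowe > hunehow  (by debuccalisation, pre-nasal raising, intervocalic lenition, apocope)
Among the options, 'hunehow' alone shows every Kakul change applied in order.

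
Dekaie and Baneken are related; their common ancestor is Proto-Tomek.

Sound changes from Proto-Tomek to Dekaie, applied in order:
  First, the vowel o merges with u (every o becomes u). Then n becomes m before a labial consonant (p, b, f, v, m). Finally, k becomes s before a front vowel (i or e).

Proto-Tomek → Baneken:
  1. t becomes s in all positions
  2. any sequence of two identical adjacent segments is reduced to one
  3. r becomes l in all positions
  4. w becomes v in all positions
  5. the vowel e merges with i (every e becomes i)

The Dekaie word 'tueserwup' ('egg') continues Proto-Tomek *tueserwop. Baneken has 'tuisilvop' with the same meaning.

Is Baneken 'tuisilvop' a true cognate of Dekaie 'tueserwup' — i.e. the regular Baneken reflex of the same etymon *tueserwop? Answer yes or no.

no

Derive the expected Baneken reflex of *tueserwop:
Baneken: *tueserwop
  tueserwop → sueserwop   [unconditioned shift]
  sueserwop (rule 2 does not apply)
  sueserwop → sueselwop   [unconditioned shift]
  sueselwop → sueselvop   [unconditioned shift]
  sueselvop → suisilvop   [vowel merger]
  giving Baneken suisilvop.
The regular Baneken reflex would be 'suisilvop', but the attested form is 'tuisilvop'. The correspondence is irregular, so they are not cognates (the Baneken form has a different source).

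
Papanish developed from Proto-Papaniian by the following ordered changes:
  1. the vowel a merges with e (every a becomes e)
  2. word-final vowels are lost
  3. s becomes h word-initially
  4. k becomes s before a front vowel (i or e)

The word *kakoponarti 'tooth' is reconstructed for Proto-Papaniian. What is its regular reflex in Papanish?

Papanish: start from *kakoponarti.
  rule 1 (vowel merger): kakoponarti → kekoponerti
  rule 2 (apocope): kekoponerti → kekoponert
  rule 3: no change — kekoponert
  rule 4 (palatalisation): kekoponert → sekoponert
  ⇒ Papanish sekoponert

sekoponert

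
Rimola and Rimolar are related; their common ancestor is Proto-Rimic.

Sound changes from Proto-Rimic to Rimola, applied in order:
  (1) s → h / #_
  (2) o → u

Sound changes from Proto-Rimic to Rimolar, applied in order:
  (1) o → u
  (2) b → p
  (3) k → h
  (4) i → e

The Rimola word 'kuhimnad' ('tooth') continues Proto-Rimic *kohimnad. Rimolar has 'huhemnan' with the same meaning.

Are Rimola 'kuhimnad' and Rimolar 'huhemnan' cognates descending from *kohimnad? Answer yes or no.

Derive the expected Rimolar reflex of *kohimnad:
Rimolar: *kohimnad > kuhimnad > huhimnad > huhemnad  (by vowel merger, unconditioned shift, vowel merger)
The regular Rimolar reflex would be 'huhemnad', but the attested form is 'huhemnan'. The correspondence is irregular, so they are not cognates (the Rimolar form has a different source).

no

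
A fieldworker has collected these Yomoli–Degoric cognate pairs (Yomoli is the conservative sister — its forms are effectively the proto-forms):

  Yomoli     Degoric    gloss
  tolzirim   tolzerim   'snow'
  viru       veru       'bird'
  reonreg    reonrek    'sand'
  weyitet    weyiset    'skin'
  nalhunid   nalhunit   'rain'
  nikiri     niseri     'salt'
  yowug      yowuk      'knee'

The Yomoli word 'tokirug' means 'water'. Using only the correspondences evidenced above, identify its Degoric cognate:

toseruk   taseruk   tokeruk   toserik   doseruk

toseruk

nikiri ~ niseri — Yomoli k corresponds to Degoric s between vowels (before a front vowel).
tolzirim ~ tolzerim, viru ~ veru — Yomoli i corresponds to Degoric e after a consonant, before r.
reonreg ~ reonrek, yowug ~ yowuk — Yomoli g corresponds to Degoric k word-finally.
Applying these to Yomoli 'tokirug':
  tokirug → tosirug   (k→s between vowels (before a front vowel))
  tosirug → toserug   (i→e after a consonant, before r)
  toserug → toseruk   (g→k word-finally)
So the Degoric cognate is 'toseruk'.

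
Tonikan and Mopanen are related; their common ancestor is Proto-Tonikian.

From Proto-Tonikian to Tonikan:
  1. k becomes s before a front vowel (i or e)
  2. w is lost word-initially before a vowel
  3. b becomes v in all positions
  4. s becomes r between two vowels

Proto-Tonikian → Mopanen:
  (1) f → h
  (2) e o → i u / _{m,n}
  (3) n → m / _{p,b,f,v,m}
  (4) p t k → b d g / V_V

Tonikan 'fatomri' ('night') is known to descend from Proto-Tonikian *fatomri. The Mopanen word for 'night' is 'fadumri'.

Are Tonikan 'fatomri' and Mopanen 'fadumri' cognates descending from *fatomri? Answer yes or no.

no

Derive the expected Mopanen reflex of *fatomri:
Mopanen: *fatomri > hatomri > hatumri > hadumri  (by unconditioned shift, pre-nasal raising, intervocalic voicing)
The regular Mopanen reflex would be 'hadumri', but the attested form is 'fadumri'. The correspondence is irregular, so they are not cognates (the Mopanen form has a different source).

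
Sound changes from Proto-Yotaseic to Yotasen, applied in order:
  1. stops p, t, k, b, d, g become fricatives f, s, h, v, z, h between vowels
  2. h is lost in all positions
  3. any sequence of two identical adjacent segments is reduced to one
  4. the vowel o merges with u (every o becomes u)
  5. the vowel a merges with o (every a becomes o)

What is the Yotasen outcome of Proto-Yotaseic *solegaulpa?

Yotasen: start from *solegaulpa.
  rule 1 (intervocalic lenition): solegaulpa → solehaulpa
  rule 2 (h-loss): solehaulpa → soleaulpa
  rule 3: no change — soleaulpa
  rule 4 (vowel merger): soleaulpa → suleaulpa
  rule 5 (vowel merger): suleaulpa → suleoulpo
  ⇒ Yotasen suleoulpo

suleoulpo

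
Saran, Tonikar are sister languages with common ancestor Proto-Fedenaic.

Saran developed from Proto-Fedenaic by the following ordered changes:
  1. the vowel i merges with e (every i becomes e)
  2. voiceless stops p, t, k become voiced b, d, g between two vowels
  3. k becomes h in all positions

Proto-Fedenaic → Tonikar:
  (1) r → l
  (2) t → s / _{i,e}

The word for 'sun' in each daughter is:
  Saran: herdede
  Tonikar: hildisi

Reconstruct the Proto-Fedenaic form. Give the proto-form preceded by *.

Position 5: Saran has e, Tonikar has i. Tonikar preserves i here (none of its changes turn any other segment into i), so the proto-segment is *i.
Position 3: Saran has r, Tonikar has l. Saran preserves r here (none of its changes turn any other segment into r), so the proto-segment is *r.
This points to *hirditi. Verify forward in each daughter:
Saran: *hirditi
  hirditi → herdete   [vowel merger]
  herdete → herdede   [intervocalic voicing]
  herdede (rule 3 does not apply)
  giving Saran herdede.
Tonikar: *hirditi > hilditi > hildisi  (by unconditioned shift, palatalisation)
No other proto-form is consistent with every reflex, so the reconstruction is *hirditi.

*hirditi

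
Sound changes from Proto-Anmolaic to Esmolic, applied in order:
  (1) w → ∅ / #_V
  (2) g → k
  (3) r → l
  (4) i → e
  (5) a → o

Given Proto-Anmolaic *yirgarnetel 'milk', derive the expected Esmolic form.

Esmolic: start from *yirgarnetel.
  rule 1: no change — yirgarnetel
  rule 2 (unconditioned shift): yirgarnetel → yirkarnetel
  rule 3 (unconditioned shift): yirkarnetel → yilkalnetel
  rule 4 (vowel merger): yilkalnetel → yelkalnetel
  rule 5 (vowel merger): yelkalnetel → yelkolnetel
  ⇒ Esmolic yelkolnetel

yelkolnetel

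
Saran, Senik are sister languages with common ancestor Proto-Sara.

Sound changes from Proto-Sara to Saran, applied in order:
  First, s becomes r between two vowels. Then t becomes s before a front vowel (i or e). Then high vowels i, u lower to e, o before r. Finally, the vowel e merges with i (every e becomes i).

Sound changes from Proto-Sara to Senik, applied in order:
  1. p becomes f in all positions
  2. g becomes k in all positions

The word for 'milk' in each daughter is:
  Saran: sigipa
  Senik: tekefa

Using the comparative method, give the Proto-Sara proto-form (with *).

Position 3: Saran has g, Senik has k. Saran preserves g here (none of its changes turn any other segment into g), so the proto-segment is *g.
Position 5: Saran has p, Senik has f. Saran preserves p here (none of its changes turn any other segment into p), so the proto-segment is *p.
Position 4: Saran has i, Senik has e. Senik preserves e here (none of its changes turn any other segment into e), so the proto-segment is *e.
This points to *tegepa. Verify forward in each daughter:
Saran: *tegepa > segepa > sigipa  (by palatalisation, vowel merger)
Senik: start from *tegepa.
  rule 1 (unconditioned shift): tegepa → tegefa
  rule 2 (unconditioned shift): tegefa → tekefa
  ⇒ Senik tekefa
Only *tegepa yields all of Saran sigipa, Senik tekefa.

*tegepa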